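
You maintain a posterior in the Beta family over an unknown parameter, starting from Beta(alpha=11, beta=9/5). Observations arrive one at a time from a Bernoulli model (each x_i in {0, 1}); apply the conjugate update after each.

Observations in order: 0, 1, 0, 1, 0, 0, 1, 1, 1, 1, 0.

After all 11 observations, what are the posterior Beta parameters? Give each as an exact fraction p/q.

alpha=17, beta=34/5

obs 1: x=0 → posterior Beta(11, 14/5)
obs 2: x=1 → posterior Beta(12, 14/5)
obs 3: x=0 → posterior Beta(12, 19/5)
obs 4: x=1 → posterior Beta(13, 19/5)
obs 5: x=0 → posterior Beta(13, 24/5)
obs 6: x=0 → posterior Beta(13, 29/5)
obs 7: x=1 → posterior Beta(14, 29/5)
obs 8: x=1 → posterior Beta(15, 29/5)
obs 9: x=1 → posterior Beta(16, 29/5)
obs 10: x=1 → posterior Beta(17, 29/5)
obs 11: x=0 → posterior Beta(17, 34/5)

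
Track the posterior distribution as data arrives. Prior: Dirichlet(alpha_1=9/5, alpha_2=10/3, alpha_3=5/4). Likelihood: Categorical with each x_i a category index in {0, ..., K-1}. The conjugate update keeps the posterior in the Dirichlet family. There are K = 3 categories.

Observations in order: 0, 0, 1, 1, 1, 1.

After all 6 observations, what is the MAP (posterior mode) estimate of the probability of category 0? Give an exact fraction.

168/563

obs 1: x=0 → posterior Dirichlet(14/5, 10/3, 5/4)
obs 2: x=0 → posterior Dirichlet(19/5, 10/3, 5/4)
obs 3: x=1 → posterior Dirichlet(19/5, 13/3, 5/4)
obs 4: x=1 → posterior Dirichlet(19/5, 16/3, 5/4)
obs 5: x=1 → posterior Dirichlet(19/5, 19/3, 5/4)
obs 6: x=1 → posterior Dirichlet(19/5, 22/3, 5/4)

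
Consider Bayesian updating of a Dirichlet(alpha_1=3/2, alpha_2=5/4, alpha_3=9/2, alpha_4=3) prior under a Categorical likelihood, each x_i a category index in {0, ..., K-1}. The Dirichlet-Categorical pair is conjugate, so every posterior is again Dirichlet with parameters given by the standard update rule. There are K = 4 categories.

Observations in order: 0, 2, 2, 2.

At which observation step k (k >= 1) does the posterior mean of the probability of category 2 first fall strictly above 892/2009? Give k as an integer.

k = 2

obs 1: x=0 → posterior Dirichlet(5/2, 5/4, 9/2, 3)
obs 2: x=2 → posterior Dirichlet(5/2, 5/4, 11/2, 3)
obs 3: x=2 → posterior Dirichlet(5/2, 5/4, 13/2, 3)
obs 4: x=2 → posterior Dirichlet(5/2, 5/4, 15/2, 3)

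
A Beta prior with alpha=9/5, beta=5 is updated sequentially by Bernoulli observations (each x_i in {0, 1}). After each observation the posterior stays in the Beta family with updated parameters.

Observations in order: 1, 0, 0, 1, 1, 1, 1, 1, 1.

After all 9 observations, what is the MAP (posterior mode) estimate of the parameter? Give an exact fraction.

13/23

obs 1: x=1 → posterior Beta(14/5, 5)
obs 2: x=0 → posterior Beta(14/5, 6)
obs 3: x=0 → posterior Beta(14/5, 7)
obs 4: x=1 → posterior Beta(19/5, 7)
obs 5: x=1 → posterior Beta(24/5, 7)
obs 6: x=1 → posterior Beta(29/5, 7)
obs 7: x=1 → posterior Beta(34/5, 7)
obs 8: x=1 → posterior Beta(39/5, 7)
obs 9: x=1 → posterior Beta(44/5, 7)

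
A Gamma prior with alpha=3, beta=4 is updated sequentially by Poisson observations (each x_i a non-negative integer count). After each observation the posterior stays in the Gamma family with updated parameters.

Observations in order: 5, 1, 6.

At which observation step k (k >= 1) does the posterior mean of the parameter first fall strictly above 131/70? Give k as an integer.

obs 1: x=5 → posterior Gamma(8, 5)
obs 2: x=1 → posterior Gamma(9, 6)
obs 3: x=6 → posterior Gamma(15, 7)

k = 3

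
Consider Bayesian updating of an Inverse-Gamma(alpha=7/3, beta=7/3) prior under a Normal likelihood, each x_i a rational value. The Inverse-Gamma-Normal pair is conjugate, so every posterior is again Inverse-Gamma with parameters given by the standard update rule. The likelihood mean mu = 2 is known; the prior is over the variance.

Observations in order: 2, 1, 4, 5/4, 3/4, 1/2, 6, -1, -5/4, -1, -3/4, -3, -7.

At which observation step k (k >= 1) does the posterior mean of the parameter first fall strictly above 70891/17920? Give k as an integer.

k = 9

obs 1: x=2 → posterior Inverse-Gamma(17/6, 7/3)
obs 2: x=1 → posterior Inverse-Gamma(10/3, 17/6)
obs 3: x=4 → posterior Inverse-Gamma(23/6, 29/6)
obs 4: x=5/4 → posterior Inverse-Gamma(13/3, 491/96)
obs 5: x=3/4 → posterior Inverse-Gamma(29/6, 283/48)
obs 6: x=1/2 → posterior Inverse-Gamma(16/3, 337/48)
obs 7: x=6 → posterior Inverse-Gamma(35/6, 721/48)
obs 8: x=-1 → posterior Inverse-Gamma(19/3, 937/48)
obs 9: x=-5/4 → posterior Inverse-Gamma(41/6, 2381/96)
obs 10: x=-1 → posterior Inverse-Gamma(22/3, 2813/96)
obs 11: x=-3/4 → posterior Inverse-Gamma(47/6, 397/12)
obs 12: x=-3 → posterior Inverse-Gamma(25/3, 547/12)
obs 13: x=-7 → posterior Inverse-Gamma(53/6, 1033/12)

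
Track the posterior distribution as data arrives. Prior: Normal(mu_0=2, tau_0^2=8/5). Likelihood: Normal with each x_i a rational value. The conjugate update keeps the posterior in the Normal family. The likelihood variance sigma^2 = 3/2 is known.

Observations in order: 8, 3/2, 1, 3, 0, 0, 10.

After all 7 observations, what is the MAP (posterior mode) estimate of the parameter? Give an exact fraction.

406/127

obs 1: x=8 → posterior Normal(158/31, 24/31)
obs 2: x=3/2 → posterior Normal(182/47, 24/47)
obs 3: x=1 → posterior Normal(22/7, 8/21)
obs 4: x=3 → posterior Normal(246/79, 24/79)
obs 5: x=0 → posterior Normal(246/95, 24/95)
obs 6: x=0 → posterior Normal(82/37, 8/37)
obs 7: x=10 → posterior Normal(406/127, 24/127)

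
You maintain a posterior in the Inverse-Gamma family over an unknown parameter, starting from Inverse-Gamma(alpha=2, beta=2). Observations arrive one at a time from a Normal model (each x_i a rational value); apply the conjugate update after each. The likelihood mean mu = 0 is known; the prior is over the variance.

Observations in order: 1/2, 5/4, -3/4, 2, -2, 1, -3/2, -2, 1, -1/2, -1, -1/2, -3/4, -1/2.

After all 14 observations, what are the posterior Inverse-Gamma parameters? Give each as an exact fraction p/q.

alpha=9, beta=399/32

obs 1: x=1/2 → posterior Inverse-Gamma(5/2, 17/8)
obs 2: x=5/4 → posterior Inverse-Gamma(3, 93/32)
obs 3: x=-3/4 → posterior Inverse-Gamma(7/2, 51/16)
obs 4: x=2 → posterior Inverse-Gamma(4, 83/16)
obs 5: x=-2 → posterior Inverse-Gamma(9/2, 115/16)
obs 6: x=1 → posterior Inverse-Gamma(5, 123/16)
obs 7: x=-3/2 → posterior Inverse-Gamma(11/2, 141/16)
obs 8: x=-2 → posterior Inverse-Gamma(6, 173/16)
obs 9: x=1 → posterior Inverse-Gamma(13/2, 181/16)
obs 10: x=-1/2 → posterior Inverse-Gamma(7, 183/16)
obs 11: x=-1 → posterior Inverse-Gamma(15/2, 191/16)
obs 12: x=-1/2 → posterior Inverse-Gamma(8, 193/16)
obs 13: x=-3/4 → posterior Inverse-Gamma(17/2, 395/32)
obs 14: x=-1/2 → posterior Inverse-Gamma(9, 399/32)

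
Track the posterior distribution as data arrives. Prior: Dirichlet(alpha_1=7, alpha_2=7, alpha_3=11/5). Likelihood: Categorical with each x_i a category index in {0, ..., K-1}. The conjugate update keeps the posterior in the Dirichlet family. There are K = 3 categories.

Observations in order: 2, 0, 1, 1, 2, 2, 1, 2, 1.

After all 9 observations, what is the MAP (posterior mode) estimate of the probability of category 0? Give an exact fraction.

obs 1: x=2 → posterior Dirichlet(7, 7, 16/5)
obs 2: x=0 → posterior Dirichlet(8, 7, 16/5)
obs 3: x=1 → posterior Dirichlet(8, 8, 16/5)
obs 4: x=1 → posterior Dirichlet(8, 9, 16/5)
obs 5: x=2 → posterior Dirichlet(8, 9, 21/5)
obs 6: x=2 → posterior Dirichlet(8, 9, 26/5)
obs 7: x=1 → posterior Dirichlet(8, 10, 26/5)
obs 8: x=2 → posterior Dirichlet(8, 10, 31/5)
obs 9: x=1 → posterior Dirichlet(8, 11, 31/5)

35/111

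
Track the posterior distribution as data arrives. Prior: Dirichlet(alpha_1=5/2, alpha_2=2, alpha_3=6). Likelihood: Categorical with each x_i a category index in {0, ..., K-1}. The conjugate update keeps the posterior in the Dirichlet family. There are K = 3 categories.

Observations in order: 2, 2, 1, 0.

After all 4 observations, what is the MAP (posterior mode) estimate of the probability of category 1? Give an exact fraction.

4/23

obs 1: x=2 → posterior Dirichlet(5/2, 2, 7)
obs 2: x=2 → posterior Dirichlet(5/2, 2, 8)
obs 3: x=1 → posterior Dirichlet(5/2, 3, 8)
obs 4: x=0 → posterior Dirichlet(7/2, 3, 8)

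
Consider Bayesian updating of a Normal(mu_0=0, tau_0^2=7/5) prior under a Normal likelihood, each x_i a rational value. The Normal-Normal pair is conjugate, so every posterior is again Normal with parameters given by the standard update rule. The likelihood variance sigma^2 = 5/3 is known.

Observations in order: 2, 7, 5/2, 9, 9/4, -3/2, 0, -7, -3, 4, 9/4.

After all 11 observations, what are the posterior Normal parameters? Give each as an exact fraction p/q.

obs 1: x=2 → posterior Normal(21/23, 35/46)
obs 2: x=7 → posterior Normal(189/67, 35/67)
obs 3: x=5/2 → posterior Normal(483/176, 35/88)
obs 4: x=9 → posterior Normal(861/218, 35/109)
obs 5: x=9/4 → posterior Normal(147/40, 7/26)
obs 6: x=-3/2 → posterior Normal(1785/604, 35/151)
obs 7: x=0 → posterior Normal(1785/688, 35/172)
obs 8: x=-7 → posterior Normal(1197/772, 35/193)
obs 9: x=-3 → posterior Normal(945/856, 35/214)
obs 10: x=4 → posterior Normal(1281/940, 7/47)
obs 11: x=9/4 → posterior Normal(735/512, 35/256)

mu_0=735/512, tau_0^2=35/256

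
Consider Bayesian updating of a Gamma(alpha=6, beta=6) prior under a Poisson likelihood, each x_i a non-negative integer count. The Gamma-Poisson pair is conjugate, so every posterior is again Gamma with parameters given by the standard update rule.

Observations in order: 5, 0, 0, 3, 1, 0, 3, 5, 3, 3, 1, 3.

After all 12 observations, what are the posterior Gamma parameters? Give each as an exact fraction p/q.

obs 1: x=5 → posterior Gamma(11, 7)
obs 2: x=0 → posterior Gamma(11, 8)
obs 3: x=0 → posterior Gamma(11, 9)
obs 4: x=3 → posterior Gamma(14, 10)
obs 5: x=1 → posterior Gamma(15, 11)
obs 6: x=0 → posterior Gamma(15, 12)
obs 7: x=3 → posterior Gamma(18, 13)
obs 8: x=5 → posterior Gamma(23, 14)
obs 9: x=3 → posterior Gamma(26, 15)
obs 10: x=3 → posterior Gamma(29, 16)
obs 11: x=1 → posterior Gamma(30, 17)
obs 12: x=3 → posterior Gamma(33, 18)

alpha=33, beta=18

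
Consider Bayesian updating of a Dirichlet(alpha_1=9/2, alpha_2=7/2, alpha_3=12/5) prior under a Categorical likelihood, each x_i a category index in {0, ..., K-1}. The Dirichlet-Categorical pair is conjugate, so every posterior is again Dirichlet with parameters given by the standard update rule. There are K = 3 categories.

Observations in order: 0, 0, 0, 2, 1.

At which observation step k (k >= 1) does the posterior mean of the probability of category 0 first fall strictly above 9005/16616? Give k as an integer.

k = 3

obs 1: x=0 → posterior Dirichlet(11/2, 7/2, 12/5)
obs 2: x=0 → posterior Dirichlet(13/2, 7/2, 12/5)
obs 3: x=0 → posterior Dirichlet(15/2, 7/2, 12/5)
obs 4: x=2 → posterior Dirichlet(15/2, 7/2, 17/5)
obs 5: x=1 → posterior Dirichlet(15/2, 9/2, 17/5)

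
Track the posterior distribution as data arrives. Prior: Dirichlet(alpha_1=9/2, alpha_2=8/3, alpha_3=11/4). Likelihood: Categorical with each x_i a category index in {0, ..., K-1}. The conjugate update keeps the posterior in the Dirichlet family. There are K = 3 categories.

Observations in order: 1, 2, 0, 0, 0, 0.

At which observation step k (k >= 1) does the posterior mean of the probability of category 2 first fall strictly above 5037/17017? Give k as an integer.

obs 1: x=1 → posterior Dirichlet(9/2, 11/3, 11/4)
obs 2: x=2 → posterior Dirichlet(9/2, 11/3, 15/4)
obs 3: x=0 → posterior Dirichlet(11/2, 11/3, 15/4)
obs 4: x=0 → posterior Dirichlet(13/2, 11/3, 15/4)
obs 5: x=0 → posterior Dirichlet(15/2, 11/3, 15/4)
obs 6: x=0 → posterior Dirichlet(17/2, 11/3, 15/4)

k = 2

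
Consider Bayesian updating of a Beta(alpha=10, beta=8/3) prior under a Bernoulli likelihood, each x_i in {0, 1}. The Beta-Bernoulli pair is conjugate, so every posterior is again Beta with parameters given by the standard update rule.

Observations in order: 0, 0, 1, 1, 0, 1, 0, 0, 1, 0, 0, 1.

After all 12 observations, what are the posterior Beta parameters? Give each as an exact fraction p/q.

alpha=15, beta=29/3

obs 1: x=0 → posterior Beta(10, 11/3)
obs 2: x=0 → posterior Beta(10, 14/3)
obs 3: x=1 → posterior Beta(11, 14/3)
obs 4: x=1 → posterior Beta(12, 14/3)
obs 5: x=0 → posterior Beta(12, 17/3)
obs 6: x=1 → posterior Beta(13, 17/3)
obs 7: x=0 → posterior Beta(13, 20/3)
obs 8: x=0 → posterior Beta(13, 23/3)
obs 9: x=1 → posterior Beta(14, 23/3)
obs 10: x=0 → posterior Beta(14, 26/3)
obs 11: x=0 → posterior Beta(14, 29/3)
obs 12: x=1 → posterior Beta(15, 29/3)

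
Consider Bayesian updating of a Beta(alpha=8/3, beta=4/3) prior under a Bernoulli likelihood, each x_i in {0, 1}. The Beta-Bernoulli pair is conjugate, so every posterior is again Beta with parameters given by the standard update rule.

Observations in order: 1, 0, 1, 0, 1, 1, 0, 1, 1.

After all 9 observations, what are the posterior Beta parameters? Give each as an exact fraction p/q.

obs 1: x=1 → posterior Beta(11/3, 4/3)
obs 2: x=0 → posterior Beta(11/3, 7/3)
obs 3: x=1 → posterior Beta(14/3, 7/3)
obs 4: x=0 → posterior Beta(14/3, 10/3)
obs 5: x=1 → posterior Beta(17/3, 10/3)
obs 6: x=1 → posterior Beta(20/3, 10/3)
obs 7: x=0 → posterior Beta(20/3, 13/3)
obs 8: x=1 → posterior Beta(23/3, 13/3)
obs 9: x=1 → posterior Beta(26/3, 13/3)

alpha=26/3, beta=13/3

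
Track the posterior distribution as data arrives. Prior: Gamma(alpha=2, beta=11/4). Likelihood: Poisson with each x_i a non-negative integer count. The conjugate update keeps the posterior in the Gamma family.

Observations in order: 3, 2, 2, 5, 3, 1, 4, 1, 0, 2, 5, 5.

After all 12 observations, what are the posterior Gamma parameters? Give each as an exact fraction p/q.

obs 1: x=3 → posterior Gamma(5, 15/4)
obs 2: x=2 → posterior Gamma(7, 19/4)
obs 3: x=2 → posterior Gamma(9, 23/4)
obs 4: x=5 → posterior Gamma(14, 27/4)
obs 5: x=3 → posterior Gamma(17, 31/4)
obs 6: x=1 → posterior Gamma(18, 35/4)
obs 7: x=4 → posterior Gamma(22, 39/4)
obs 8: x=1 → posterior Gamma(23, 43/4)
obs 9: x=0 → posterior Gamma(23, 47/4)
obs 10: x=2 → posterior Gamma(25, 51/4)
obs 11: x=5 → posterior Gamma(30, 55/4)
obs 12: x=5 → posterior Gamma(35, 59/4)

alpha=35, beta=59/4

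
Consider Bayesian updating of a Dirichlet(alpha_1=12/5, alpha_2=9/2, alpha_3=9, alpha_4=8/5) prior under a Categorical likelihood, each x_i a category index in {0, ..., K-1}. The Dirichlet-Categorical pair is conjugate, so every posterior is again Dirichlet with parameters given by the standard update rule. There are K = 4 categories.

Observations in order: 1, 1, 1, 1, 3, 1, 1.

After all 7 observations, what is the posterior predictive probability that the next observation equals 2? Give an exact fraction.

obs 1: x=1 → posterior Dirichlet(12/5, 11/2, 9, 8/5)
obs 2: x=1 → posterior Dirichlet(12/5, 13/2, 9, 8/5)
obs 3: x=1 → posterior Dirichlet(12/5, 15/2, 9, 8/5)
obs 4: x=1 → posterior Dirichlet(12/5, 17/2, 9, 8/5)
obs 5: x=3 → posterior Dirichlet(12/5, 17/2, 9, 13/5)
obs 6: x=1 → posterior Dirichlet(12/5, 19/2, 9, 13/5)
obs 7: x=1 → posterior Dirichlet(12/5, 21/2, 9, 13/5)

18/49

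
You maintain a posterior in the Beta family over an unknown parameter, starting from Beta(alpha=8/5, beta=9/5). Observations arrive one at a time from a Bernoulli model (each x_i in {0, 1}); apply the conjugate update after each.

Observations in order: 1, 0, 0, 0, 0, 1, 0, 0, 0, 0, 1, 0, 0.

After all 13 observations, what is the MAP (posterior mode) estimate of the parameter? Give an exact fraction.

obs 1: x=1 → posterior Beta(13/5, 9/5)
obs 2: x=0 → posterior Beta(13/5, 14/5)
obs 3: x=0 → posterior Beta(13/5, 19/5)
obs 4: x=0 → posterior Beta(13/5, 24/5)
obs 5: x=0 → posterior Beta(13/5, 29/5)
obs 6: x=1 → posterior Beta(18/5, 29/5)
obs 7: x=0 → posterior Beta(18/5, 34/5)
obs 8: x=0 → posterior Beta(18/5, 39/5)
obs 9: x=0 → posterior Beta(18/5, 44/5)
obs 10: x=0 → posterior Beta(18/5, 49/5)
obs 11: x=1 → posterior Beta(23/5, 49/5)
obs 12: x=0 → posterior Beta(23/5, 54/5)
obs 13: x=0 → posterior Beta(23/5, 59/5)

1/4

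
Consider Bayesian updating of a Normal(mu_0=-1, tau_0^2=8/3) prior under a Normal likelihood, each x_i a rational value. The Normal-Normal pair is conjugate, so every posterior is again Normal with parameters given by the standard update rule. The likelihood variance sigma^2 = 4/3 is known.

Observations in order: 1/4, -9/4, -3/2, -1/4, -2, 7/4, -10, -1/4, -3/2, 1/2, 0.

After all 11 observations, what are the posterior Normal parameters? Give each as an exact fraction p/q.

obs 1: x=1/4 → posterior Normal(-1/6, 8/9)
obs 2: x=-9/4 → posterior Normal(-1, 8/15)
obs 3: x=-3/2 → posterior Normal(-8/7, 8/21)
obs 4: x=-1/4 → posterior Normal(-17/18, 8/27)
obs 5: x=-2 → posterior Normal(-25/22, 8/33)
obs 6: x=7/4 → posterior Normal(-9/13, 8/39)
obs 7: x=-10 → posterior Normal(-29/15, 8/45)
obs 8: x=-1/4 → posterior Normal(-59/34, 8/51)
obs 9: x=-3/2 → posterior Normal(-65/38, 8/57)
obs 10: x=1/2 → posterior Normal(-3/2, 8/63)
obs 11: x=0 → posterior Normal(-63/46, 8/69)

mu_0=-63/46, tau_0^2=8/69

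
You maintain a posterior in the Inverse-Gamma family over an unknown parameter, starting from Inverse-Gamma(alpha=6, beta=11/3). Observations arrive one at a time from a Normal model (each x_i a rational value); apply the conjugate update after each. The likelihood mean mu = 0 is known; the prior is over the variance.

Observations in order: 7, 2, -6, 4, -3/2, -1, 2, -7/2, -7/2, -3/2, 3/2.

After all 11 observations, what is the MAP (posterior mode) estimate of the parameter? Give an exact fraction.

1783/300

obs 1: x=7 → posterior Inverse-Gamma(13/2, 169/6)
obs 2: x=2 → posterior Inverse-Gamma(7, 181/6)
obs 3: x=-6 → posterior Inverse-Gamma(15/2, 289/6)
obs 4: x=4 → posterior Inverse-Gamma(8, 337/6)
obs 5: x=-3/2 → posterior Inverse-Gamma(17/2, 1375/24)
obs 6: x=-1 → posterior Inverse-Gamma(9, 1387/24)
obs 7: x=2 → posterior Inverse-Gamma(19/2, 1435/24)
obs 8: x=-7/2 → posterior Inverse-Gamma(10, 791/12)
obs 9: x=-7/2 → posterior Inverse-Gamma(21/2, 1729/24)
obs 10: x=-3/2 → posterior Inverse-Gamma(11, 439/6)
obs 11: x=3/2 → posterior Inverse-Gamma(23/2, 1783/24)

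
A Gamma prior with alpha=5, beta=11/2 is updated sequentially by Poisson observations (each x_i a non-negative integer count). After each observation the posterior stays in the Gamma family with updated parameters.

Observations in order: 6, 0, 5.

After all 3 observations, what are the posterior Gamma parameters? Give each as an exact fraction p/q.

obs 1: x=6 → posterior Gamma(11, 13/2)
obs 2: x=0 → posterior Gamma(11, 15/2)
obs 3: x=5 → posterior Gamma(16, 17/2)

alpha=16, beta=17/2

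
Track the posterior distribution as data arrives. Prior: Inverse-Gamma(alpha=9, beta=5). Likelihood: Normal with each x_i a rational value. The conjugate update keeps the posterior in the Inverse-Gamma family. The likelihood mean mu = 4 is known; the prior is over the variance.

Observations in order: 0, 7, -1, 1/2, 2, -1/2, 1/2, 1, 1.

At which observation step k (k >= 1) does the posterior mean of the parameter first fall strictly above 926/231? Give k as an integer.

k = 6

obs 1: x=0 → posterior Inverse-Gamma(19/2, 13)
obs 2: x=7 → posterior Inverse-Gamma(10, 35/2)
obs 3: x=-1 → posterior Inverse-Gamma(21/2, 30)
obs 4: x=1/2 → posterior Inverse-Gamma(11, 289/8)
obs 5: x=2 → posterior Inverse-Gamma(23/2, 305/8)
obs 6: x=-1/2 → posterior Inverse-Gamma(12, 193/4)
obs 7: x=1/2 → posterior Inverse-Gamma(25/2, 435/8)
obs 8: x=1 → posterior Inverse-Gamma(13, 471/8)
obs 9: x=1 → posterior Inverse-Gamma(27/2, 507/8)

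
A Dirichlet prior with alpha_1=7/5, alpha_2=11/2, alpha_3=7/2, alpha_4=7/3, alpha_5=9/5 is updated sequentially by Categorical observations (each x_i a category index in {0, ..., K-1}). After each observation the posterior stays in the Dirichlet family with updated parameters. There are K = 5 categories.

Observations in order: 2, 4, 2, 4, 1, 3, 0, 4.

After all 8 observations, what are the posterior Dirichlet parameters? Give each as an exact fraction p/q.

alpha_1=12/5, alpha_2=13/2, alpha_3=11/2, alpha_4=10/3, alpha_5=24/5

obs 1: x=2 → posterior Dirichlet(7/5, 11/2, 9/2, 7/3, 9/5)
obs 2: x=4 → posterior Dirichlet(7/5, 11/2, 9/2, 7/3, 14/5)
obs 3: x=2 → posterior Dirichlet(7/5, 11/2, 11/2, 7/3, 14/5)
obs 4: x=4 → posterior Dirichlet(7/5, 11/2, 11/2, 7/3, 19/5)
obs 5: x=1 → posterior Dirichlet(7/5, 13/2, 11/2, 7/3, 19/5)
obs 6: x=3 → posterior Dirichlet(7/5, 13/2, 11/2, 10/3, 19/5)
obs 7: x=0 → posterior Dirichlet(12/5, 13/2, 11/2, 10/3, 19/5)
obs 8: x=4 → posterior Dirichlet(12/5, 13/2, 11/2, 10/3, 24/5)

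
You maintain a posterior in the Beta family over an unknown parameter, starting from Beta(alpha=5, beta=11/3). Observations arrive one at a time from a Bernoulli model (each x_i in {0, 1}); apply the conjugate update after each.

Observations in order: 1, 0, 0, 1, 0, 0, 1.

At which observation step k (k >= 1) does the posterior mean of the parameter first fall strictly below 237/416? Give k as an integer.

obs 1: x=1 → posterior Beta(6, 11/3)
obs 2: x=0 → posterior Beta(6, 14/3)
obs 3: x=0 → posterior Beta(6, 17/3)
obs 4: x=1 → posterior Beta(7, 17/3)
obs 5: x=0 → posterior Beta(7, 20/3)
obs 6: x=0 → posterior Beta(7, 23/3)
obs 7: x=1 → posterior Beta(8, 23/3)

k = 2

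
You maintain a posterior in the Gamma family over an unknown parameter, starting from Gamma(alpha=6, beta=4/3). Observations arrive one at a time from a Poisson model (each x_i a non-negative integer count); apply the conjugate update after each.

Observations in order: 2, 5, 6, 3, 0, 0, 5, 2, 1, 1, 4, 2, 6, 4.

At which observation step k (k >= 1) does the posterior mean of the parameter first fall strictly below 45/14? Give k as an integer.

k = 6

obs 1: x=2 → posterior Gamma(8, 7/3)
obs 2: x=5 → posterior Gamma(13, 10/3)
obs 3: x=6 → posterior Gamma(19, 13/3)
obs 4: x=3 → posterior Gamma(22, 16/3)
obs 5: x=0 → posterior Gamma(22, 19/3)
obs 6: x=0 → posterior Gamma(22, 22/3)
obs 7: x=5 → posterior Gamma(27, 25/3)
obs 8: x=2 → posterior Gamma(29, 28/3)
obs 9: x=1 → posterior Gamma(30, 31/3)
obs 10: x=1 → posterior Gamma(31, 34/3)
obs 11: x=4 → posterior Gamma(35, 37/3)
obs 12: x=2 → posterior Gamma(37, 40/3)
obs 13: x=6 → posterior Gamma(43, 43/3)
obs 14: x=4 → posterior Gamma(47, 46/3)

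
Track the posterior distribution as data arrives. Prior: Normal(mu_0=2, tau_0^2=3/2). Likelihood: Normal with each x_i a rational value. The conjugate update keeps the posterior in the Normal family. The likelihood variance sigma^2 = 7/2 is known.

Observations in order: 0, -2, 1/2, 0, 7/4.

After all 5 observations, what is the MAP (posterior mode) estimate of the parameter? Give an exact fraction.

obs 1: x=0 → posterior Normal(7/5, 21/20)
obs 2: x=-2 → posterior Normal(8/13, 21/26)
obs 3: x=1/2 → posterior Normal(19/32, 21/32)
obs 4: x=0 → posterior Normal(1/2, 21/38)
obs 5: x=7/4 → posterior Normal(59/88, 21/44)

59/88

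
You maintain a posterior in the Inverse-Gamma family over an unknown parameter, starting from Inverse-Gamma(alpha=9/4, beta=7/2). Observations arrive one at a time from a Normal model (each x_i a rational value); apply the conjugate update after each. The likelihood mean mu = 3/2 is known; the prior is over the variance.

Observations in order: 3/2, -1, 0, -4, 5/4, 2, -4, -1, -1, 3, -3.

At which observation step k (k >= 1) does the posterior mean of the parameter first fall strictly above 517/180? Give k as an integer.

k = 2

obs 1: x=3/2 → posterior Inverse-Gamma(11/4, 7/2)
obs 2: x=-1 → posterior Inverse-Gamma(13/4, 53/8)
obs 3: x=0 → posterior Inverse-Gamma(15/4, 31/4)
obs 4: x=-4 → posterior Inverse-Gamma(17/4, 183/8)
obs 5: x=5/4 → posterior Inverse-Gamma(19/4, 733/32)
obs 6: x=2 → posterior Inverse-Gamma(21/4, 737/32)
obs 7: x=-4 → posterior Inverse-Gamma(23/4, 1221/32)
obs 8: x=-1 → posterior Inverse-Gamma(25/4, 1321/32)
obs 9: x=-1 → posterior Inverse-Gamma(27/4, 1421/32)
obs 10: x=3 → posterior Inverse-Gamma(29/4, 1457/32)
obs 11: x=-3 → posterior Inverse-Gamma(31/4, 1781/32)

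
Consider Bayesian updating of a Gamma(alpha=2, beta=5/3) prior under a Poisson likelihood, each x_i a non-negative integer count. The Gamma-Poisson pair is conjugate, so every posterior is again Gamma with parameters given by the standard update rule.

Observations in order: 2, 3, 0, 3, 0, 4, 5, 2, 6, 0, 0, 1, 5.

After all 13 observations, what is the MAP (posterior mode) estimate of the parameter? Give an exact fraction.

24/11

obs 1: x=2 → posterior Gamma(4, 8/3)
obs 2: x=3 → posterior Gamma(7, 11/3)
obs 3: x=0 → posterior Gamma(7, 14/3)
obs 4: x=3 → posterior Gamma(10, 17/3)
obs 5: x=0 → posterior Gamma(10, 20/3)
obs 6: x=4 → posterior Gamma(14, 23/3)
obs 7: x=5 → posterior Gamma(19, 26/3)
obs 8: x=2 → posterior Gamma(21, 29/3)
obs 9: x=6 → posterior Gamma(27, 32/3)
obs 10: x=0 → posterior Gamma(27, 35/3)
obs 11: x=0 → posterior Gamma(27, 38/3)
obs 12: x=1 → posterior Gamma(28, 41/3)
obs 13: x=5 → posterior Gamma(33, 44/3)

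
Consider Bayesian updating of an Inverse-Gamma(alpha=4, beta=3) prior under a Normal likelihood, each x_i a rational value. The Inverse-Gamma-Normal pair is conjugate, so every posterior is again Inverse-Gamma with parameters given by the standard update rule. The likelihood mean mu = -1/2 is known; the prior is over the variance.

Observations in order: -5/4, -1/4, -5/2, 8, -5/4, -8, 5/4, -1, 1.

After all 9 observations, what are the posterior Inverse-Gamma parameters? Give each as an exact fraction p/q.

obs 1: x=-5/4 → posterior Inverse-Gamma(9/2, 105/32)
obs 2: x=-1/4 → posterior Inverse-Gamma(5, 53/16)
obs 3: x=-5/2 → posterior Inverse-Gamma(11/2, 85/16)
obs 4: x=8 → posterior Inverse-Gamma(6, 663/16)
obs 5: x=-5/4 → posterior Inverse-Gamma(13/2, 1335/32)
obs 6: x=-8 → posterior Inverse-Gamma(7, 2235/32)
obs 7: x=5/4 → posterior Inverse-Gamma(15/2, 571/8)
obs 8: x=-1 → posterior Inverse-Gamma(8, 143/2)
obs 9: x=1 → posterior Inverse-Gamma(17/2, 581/8)

alpha=17/2, beta=581/8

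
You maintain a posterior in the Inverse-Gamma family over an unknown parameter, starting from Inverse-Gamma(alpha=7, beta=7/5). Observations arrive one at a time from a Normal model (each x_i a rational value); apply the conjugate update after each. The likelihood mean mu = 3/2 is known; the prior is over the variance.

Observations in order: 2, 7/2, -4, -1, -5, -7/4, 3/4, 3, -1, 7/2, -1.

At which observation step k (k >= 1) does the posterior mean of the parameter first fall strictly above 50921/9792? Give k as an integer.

k = 6

obs 1: x=2 → posterior Inverse-Gamma(15/2, 61/40)
obs 2: x=7/2 → posterior Inverse-Gamma(8, 141/40)
obs 3: x=-4 → posterior Inverse-Gamma(17/2, 373/20)
obs 4: x=-1 → posterior Inverse-Gamma(9, 871/40)
obs 5: x=-5 → posterior Inverse-Gamma(19/2, 429/10)
obs 6: x=-7/4 → posterior Inverse-Gamma(10, 7709/160)
obs 7: x=3/4 → posterior Inverse-Gamma(21/2, 3877/80)
obs 8: x=3 → posterior Inverse-Gamma(11, 3967/80)
obs 9: x=-1 → posterior Inverse-Gamma(23/2, 4217/80)
obs 10: x=7/2 → posterior Inverse-Gamma(12, 4377/80)
obs 11: x=-1 → posterior Inverse-Gamma(25/2, 4627/80)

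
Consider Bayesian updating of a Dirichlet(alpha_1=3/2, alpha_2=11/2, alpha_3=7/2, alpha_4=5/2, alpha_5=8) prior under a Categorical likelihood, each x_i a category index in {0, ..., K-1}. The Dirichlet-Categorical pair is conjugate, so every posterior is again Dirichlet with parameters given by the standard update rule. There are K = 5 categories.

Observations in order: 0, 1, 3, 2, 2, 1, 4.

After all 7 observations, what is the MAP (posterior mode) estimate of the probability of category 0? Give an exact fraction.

3/46

obs 1: x=0 → posterior Dirichlet(5/2, 11/2, 7/2, 5/2, 8)
obs 2: x=1 → posterior Dirichlet(5/2, 13/2, 7/2, 5/2, 8)
obs 3: x=3 → posterior Dirichlet(5/2, 13/2, 7/2, 7/2, 8)
obs 4: x=2 → posterior Dirichlet(5/2, 13/2, 9/2, 7/2, 8)
obs 5: x=2 → posterior Dirichlet(5/2, 13/2, 11/2, 7/2, 8)
obs 6: x=1 → posterior Dirichlet(5/2, 15/2, 11/2, 7/2, 8)
obs 7: x=4 → posterior Dirichlet(5/2, 15/2, 11/2, 7/2, 9)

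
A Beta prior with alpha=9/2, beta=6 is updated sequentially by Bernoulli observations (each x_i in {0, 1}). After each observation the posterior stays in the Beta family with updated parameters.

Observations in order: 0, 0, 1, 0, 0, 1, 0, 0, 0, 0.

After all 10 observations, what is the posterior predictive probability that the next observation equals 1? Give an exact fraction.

13/41

obs 1: x=0 → posterior Beta(9/2, 7)
obs 2: x=0 → posterior Beta(9/2, 8)
obs 3: x=1 → posterior Beta(11/2, 8)
obs 4: x=0 → posterior Beta(11/2, 9)
obs 5: x=0 → posterior Beta(11/2, 10)
obs 6: x=1 → posterior Beta(13/2, 10)
obs 7: x=0 → posterior Beta(13/2, 11)
obs 8: x=0 → posterior Beta(13/2, 12)
obs 9: x=0 → posterior Beta(13/2, 13)
obs 10: x=0 → posterior Beta(13/2, 14)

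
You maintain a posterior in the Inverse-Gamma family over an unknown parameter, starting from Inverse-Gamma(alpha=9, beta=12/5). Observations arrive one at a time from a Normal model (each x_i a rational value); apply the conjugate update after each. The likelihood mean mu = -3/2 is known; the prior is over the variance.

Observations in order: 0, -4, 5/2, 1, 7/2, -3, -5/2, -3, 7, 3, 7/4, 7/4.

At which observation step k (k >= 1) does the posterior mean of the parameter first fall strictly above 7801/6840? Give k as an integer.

obs 1: x=0 → posterior Inverse-Gamma(19/2, 141/40)
obs 2: x=-4 → posterior Inverse-Gamma(10, 133/20)
obs 3: x=5/2 → posterior Inverse-Gamma(21/2, 293/20)
obs 4: x=1 → posterior Inverse-Gamma(11, 711/40)
obs 5: x=7/2 → posterior Inverse-Gamma(23/2, 1211/40)
obs 6: x=-3 → posterior Inverse-Gamma(12, 157/5)
obs 7: x=-5/2 → posterior Inverse-Gamma(25/2, 319/10)
obs 8: x=-3 → posterior Inverse-Gamma(13, 1321/40)
obs 9: x=7 → posterior Inverse-Gamma(27/2, 1383/20)
obs 10: x=3 → posterior Inverse-Gamma(14, 3171/40)
obs 11: x=7/4 → posterior Inverse-Gamma(29/2, 13529/160)
obs 12: x=7/4 → posterior Inverse-Gamma(15, 7187/80)

k = 3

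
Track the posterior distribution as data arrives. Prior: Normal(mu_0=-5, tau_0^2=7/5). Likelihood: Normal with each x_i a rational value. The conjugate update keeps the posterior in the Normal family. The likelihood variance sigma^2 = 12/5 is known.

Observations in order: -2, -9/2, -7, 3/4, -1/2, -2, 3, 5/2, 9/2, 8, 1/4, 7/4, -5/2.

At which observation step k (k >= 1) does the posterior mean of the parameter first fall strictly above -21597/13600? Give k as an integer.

k = 9

obs 1: x=-2 → posterior Normal(-74/19, 84/95)
obs 2: x=-9/2 → posterior Normal(-211/52, 42/65)
obs 3: x=-7 → posterior Normal(-103/22, 28/55)
obs 4: x=3/4 → posterior Normal(-597/160, 21/50)
obs 5: x=-1/2 → posterior Normal(-13/4, 84/235)
obs 6: x=-2 → posterior Normal(-667/216, 14/45)
obs 7: x=3 → posterior Normal(-583/244, 84/305)
obs 8: x=5/2 → posterior Normal(-513/272, 21/85)
obs 9: x=9/2 → posterior Normal(-129/100, 28/125)
obs 10: x=8 → posterior Normal(-163/328, 42/205)
obs 11: x=1/4 → posterior Normal(-39/89, 84/445)
obs 12: x=7/4 → posterior Normal(-107/384, 7/40)
obs 13: x=-5/2 → posterior Normal(-177/412, 84/515)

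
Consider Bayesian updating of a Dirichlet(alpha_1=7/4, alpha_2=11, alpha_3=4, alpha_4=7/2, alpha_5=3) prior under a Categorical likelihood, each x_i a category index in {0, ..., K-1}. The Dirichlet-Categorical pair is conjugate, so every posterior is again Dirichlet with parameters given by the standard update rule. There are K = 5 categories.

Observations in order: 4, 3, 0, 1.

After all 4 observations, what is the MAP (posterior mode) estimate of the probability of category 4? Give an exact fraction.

12/89

obs 1: x=4 → posterior Dirichlet(7/4, 11, 4, 7/2, 4)
obs 2: x=3 → posterior Dirichlet(7/4, 11, 4, 9/2, 4)
obs 3: x=0 → posterior Dirichlet(11/4, 11, 4, 9/2, 4)
obs 4: x=1 → posterior Dirichlet(11/4, 12, 4, 9/2, 4)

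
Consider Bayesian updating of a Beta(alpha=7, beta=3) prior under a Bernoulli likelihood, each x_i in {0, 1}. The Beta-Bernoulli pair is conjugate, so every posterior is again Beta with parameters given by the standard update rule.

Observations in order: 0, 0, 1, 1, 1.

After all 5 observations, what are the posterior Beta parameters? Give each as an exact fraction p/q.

alpha=10, beta=5

obs 1: x=0 → posterior Beta(7, 4)
obs 2: x=0 → posterior Beta(7, 5)
obs 3: x=1 → posterior Beta(8, 5)
obs 4: x=1 → posterior Beta(9, 5)
obs 5: x=1 → posterior Beta(10, 5)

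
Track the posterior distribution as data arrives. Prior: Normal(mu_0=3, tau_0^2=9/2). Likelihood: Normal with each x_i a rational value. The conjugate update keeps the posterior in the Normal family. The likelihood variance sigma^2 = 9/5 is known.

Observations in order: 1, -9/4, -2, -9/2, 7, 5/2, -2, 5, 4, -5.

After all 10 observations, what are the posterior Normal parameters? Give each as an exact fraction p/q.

obs 1: x=1 → posterior Normal(11/7, 9/7)
obs 2: x=-9/4 → posterior Normal(-1/48, 3/4)
obs 3: x=-2 → posterior Normal(-41/68, 9/17)
obs 4: x=-9/2 → posterior Normal(-131/88, 9/22)
obs 5: x=7 → posterior Normal(1/12, 1/3)
obs 6: x=5/2 → posterior Normal(59/128, 9/32)
obs 7: x=-2 → posterior Normal(19/148, 9/37)
obs 8: x=5 → posterior Normal(17/24, 3/14)
obs 9: x=4 → posterior Normal(199/188, 9/47)
obs 10: x=-5 → posterior Normal(99/208, 9/52)

mu_0=99/208, tau_0^2=9/52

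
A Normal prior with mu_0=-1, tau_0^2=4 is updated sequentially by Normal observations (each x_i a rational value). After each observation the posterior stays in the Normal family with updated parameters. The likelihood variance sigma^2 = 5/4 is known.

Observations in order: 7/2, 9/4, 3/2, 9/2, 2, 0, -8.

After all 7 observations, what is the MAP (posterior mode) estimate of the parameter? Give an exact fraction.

obs 1: x=7/2 → posterior Normal(17/7, 20/21)
obs 2: x=9/4 → posterior Normal(87/37, 20/37)
obs 3: x=3/2 → posterior Normal(111/53, 20/53)
obs 4: x=9/2 → posterior Normal(61/23, 20/69)
obs 5: x=2 → posterior Normal(43/17, 4/17)
obs 6: x=0 → posterior Normal(215/101, 20/101)
obs 7: x=-8 → posterior Normal(29/39, 20/117)

29/39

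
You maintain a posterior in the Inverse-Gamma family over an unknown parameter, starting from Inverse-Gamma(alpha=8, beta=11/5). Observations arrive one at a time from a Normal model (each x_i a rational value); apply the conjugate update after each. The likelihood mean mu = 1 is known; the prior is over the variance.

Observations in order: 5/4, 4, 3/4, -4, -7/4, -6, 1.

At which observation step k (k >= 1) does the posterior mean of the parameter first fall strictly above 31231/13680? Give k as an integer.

obs 1: x=5/4 → posterior Inverse-Gamma(17/2, 357/160)
obs 2: x=4 → posterior Inverse-Gamma(9, 1077/160)
obs 3: x=3/4 → posterior Inverse-Gamma(19/2, 541/80)
obs 4: x=-4 → posterior Inverse-Gamma(10, 1541/80)
obs 5: x=-7/4 → posterior Inverse-Gamma(21/2, 3687/160)
obs 6: x=-6 → posterior Inverse-Gamma(11, 7607/160)
obs 7: x=1 → posterior Inverse-Gamma(23/2, 7607/160)

k = 5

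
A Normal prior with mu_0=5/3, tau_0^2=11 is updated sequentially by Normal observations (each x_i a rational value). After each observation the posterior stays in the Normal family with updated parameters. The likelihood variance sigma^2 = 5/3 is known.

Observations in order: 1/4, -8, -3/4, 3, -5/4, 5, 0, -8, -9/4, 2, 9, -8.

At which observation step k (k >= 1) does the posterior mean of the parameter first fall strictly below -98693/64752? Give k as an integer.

k = 2

obs 1: x=1/4 → posterior Normal(199/456, 55/38)
obs 2: x=-8 → posterior Normal(-2969/852, 55/71)
obs 3: x=-3/4 → posterior Normal(-1633/624, 55/104)
obs 4: x=3 → posterior Normal(-1039/822, 55/137)
obs 5: x=-5/4 → posterior Normal(-2573/2040, 11/34)
obs 6: x=5 → posterior Normal(-593/2436, 55/203)
obs 7: x=0 → posterior Normal(-593/2832, 55/236)
obs 8: x=-8 → posterior Normal(-3761/3228, 55/269)
obs 9: x=-9/4 → posterior Normal(-1163/906, 55/302)
obs 10: x=2 → posterior Normal(-193/201, 11/67)
obs 11: x=9 → posterior Normal(-37/552, 55/368)
obs 12: x=-8 → posterior Normal(-866/1203, 55/401)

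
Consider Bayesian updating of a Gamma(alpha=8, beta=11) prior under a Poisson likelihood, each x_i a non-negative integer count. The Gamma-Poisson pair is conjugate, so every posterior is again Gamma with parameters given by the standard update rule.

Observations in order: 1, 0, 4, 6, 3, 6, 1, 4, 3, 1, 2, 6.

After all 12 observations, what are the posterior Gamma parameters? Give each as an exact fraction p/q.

alpha=45, beta=23

obs 1: x=1 → posterior Gamma(9, 12)
obs 2: x=0 → posterior Gamma(9, 13)
obs 3: x=4 → posterior Gamma(13, 14)
obs 4: x=6 → posterior Gamma(19, 15)
obs 5: x=3 → posterior Gamma(22, 16)
obs 6: x=6 → posterior Gamma(28, 17)
obs 7: x=1 → posterior Gamma(29, 18)
obs 8: x=4 → posterior Gamma(33, 19)
obs 9: x=3 → posterior Gamma(36, 20)
obs 10: x=1 → posterior Gamma(37, 21)
obs 11: x=2 → posterior Gamma(39, 22)
obs 12: x=6 → posterior Gamma(45, 23)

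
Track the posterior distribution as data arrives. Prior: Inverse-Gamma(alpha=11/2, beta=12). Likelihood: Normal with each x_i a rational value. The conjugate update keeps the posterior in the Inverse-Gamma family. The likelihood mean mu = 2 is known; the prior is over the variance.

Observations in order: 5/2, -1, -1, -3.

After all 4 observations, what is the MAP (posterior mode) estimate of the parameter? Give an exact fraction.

obs 1: x=5/2 → posterior Inverse-Gamma(6, 97/8)
obs 2: x=-1 → posterior Inverse-Gamma(13/2, 133/8)
obs 3: x=-1 → posterior Inverse-Gamma(7, 169/8)
obs 4: x=-3 → posterior Inverse-Gamma(15/2, 269/8)

269/68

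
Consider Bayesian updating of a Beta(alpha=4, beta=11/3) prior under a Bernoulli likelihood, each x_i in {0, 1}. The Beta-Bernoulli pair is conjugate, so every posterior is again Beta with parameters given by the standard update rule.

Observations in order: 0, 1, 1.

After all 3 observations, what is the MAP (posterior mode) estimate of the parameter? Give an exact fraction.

obs 1: x=0 → posterior Beta(4, 14/3)
obs 2: x=1 → posterior Beta(5, 14/3)
obs 3: x=1 → posterior Beta(6, 14/3)

15/26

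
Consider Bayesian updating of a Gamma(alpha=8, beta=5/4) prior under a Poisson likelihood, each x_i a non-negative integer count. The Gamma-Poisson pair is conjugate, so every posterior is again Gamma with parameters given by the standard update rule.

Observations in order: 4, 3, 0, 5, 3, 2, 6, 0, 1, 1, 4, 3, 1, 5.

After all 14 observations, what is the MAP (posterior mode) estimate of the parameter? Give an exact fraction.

180/61

obs 1: x=4 → posterior Gamma(12, 9/4)
obs 2: x=3 → posterior Gamma(15, 13/4)
obs 3: x=0 → posterior Gamma(15, 17/4)
obs 4: x=5 → posterior Gamma(20, 21/4)
obs 5: x=3 → posterior Gamma(23, 25/4)
obs 6: x=2 → posterior Gamma(25, 29/4)
obs 7: x=6 → posterior Gamma(31, 33/4)
obs 8: x=0 → posterior Gamma(31, 37/4)
obs 9: x=1 → posterior Gamma(32, 41/4)
obs 10: x=1 → posterior Gamma(33, 45/4)
obs 11: x=4 → posterior Gamma(37, 49/4)
obs 12: x=3 → posterior Gamma(40, 53/4)
obs 13: x=1 → posterior Gamma(41, 57/4)
obs 14: x=5 → posterior Gamma(46, 61/4)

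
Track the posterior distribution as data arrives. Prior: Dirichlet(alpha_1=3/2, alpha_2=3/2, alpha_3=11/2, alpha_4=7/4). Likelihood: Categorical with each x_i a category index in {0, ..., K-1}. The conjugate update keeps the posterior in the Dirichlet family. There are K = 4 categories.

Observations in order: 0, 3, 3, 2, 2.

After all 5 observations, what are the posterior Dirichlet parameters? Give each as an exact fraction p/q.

obs 1: x=0 → posterior Dirichlet(5/2, 3/2, 11/2, 7/4)
obs 2: x=3 → posterior Dirichlet(5/2, 3/2, 11/2, 11/4)
obs 3: x=3 → posterior Dirichlet(5/2, 3/2, 11/2, 15/4)
obs 4: x=2 → posterior Dirichlet(5/2, 3/2, 13/2, 15/4)
obs 5: x=2 → posterior Dirichlet(5/2, 3/2, 15/2, 15/4)

alpha_1=5/2, alpha_2=3/2, alpha_3=15/2, alpha_4=15/4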